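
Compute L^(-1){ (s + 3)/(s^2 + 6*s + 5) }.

Rewrite the denominator: s^2 + 6*s + 5 = (s + 3)^2 - 4.
The form in (s + 3) signals a first-shifting-theorem factor e^(-3t).
Since L{cosh(2t)} = s/(s^2 - 4), the inverse is e^(-3*t)*cosh(2*t).

exp(-3*t)*cosh(2*t)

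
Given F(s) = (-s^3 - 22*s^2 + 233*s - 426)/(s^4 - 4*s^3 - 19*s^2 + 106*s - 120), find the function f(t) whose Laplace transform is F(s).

f(t) = 5*exp(4*t) - 6*exp(3*t) - 4*exp(2*t) + 4*exp(-5*t)

Factor the denominator: s^4 - 4*s^3 - 19*s^2 + 106*s - 120 = (s - 4)*(s - 3)*(s - 2)*(s + 5).
Partial fraction decomposition gives [5/(s - 4)] + [4/(s + 5)] + [-4/(s - 2)] + [-6/(s - 3)].
Invert each term: 5/(s - 4) ↔ 5e^(4t); 4/(s + 5) ↔ 4e^(-5t); -4/(s - 2) ↔ -4e^(2t); -6/(s - 3) ↔ -6e^(3t).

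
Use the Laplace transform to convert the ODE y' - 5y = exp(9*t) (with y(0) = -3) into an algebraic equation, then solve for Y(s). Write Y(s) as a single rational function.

Take the Laplace transform of both sides.
Using L{y'} = sY - y(0) = sY - (-3), the left side becomes (s - 5)Y - (-3).
The right side is L{exp(9*t)} = 1/(s - 9).
So (s - 5)Y = 1/(s - 9) + (-3).
Solve for Y(s) and write it as one ratio of polynomials.

Y(s) = (-3*s + 28)/(s^2 - 14*s + 45)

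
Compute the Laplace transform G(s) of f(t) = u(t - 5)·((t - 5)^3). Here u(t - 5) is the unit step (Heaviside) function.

By the second shifting theorem, L{u(t - c)·g(t - c)} = e^(-cs)·H(s) with c = 5 and H(s) = L{g(t)}.
L{t^3} = 3!/s^4 = 6/s^4.

G(s) = 6*exp(-5*s)/s^4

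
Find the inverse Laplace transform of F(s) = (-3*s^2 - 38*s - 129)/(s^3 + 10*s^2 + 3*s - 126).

-3*exp(3*t) + exp(-6*t) - exp(-7*t)

Factor the denominator: s^3 + 10*s^2 + 3*s - 126 = (s - 3)*(s + 6)*(s + 7).
Partial fraction decomposition gives [1/(s + 6)] + [-3/(s - 3)] + [-1/(s + 7)].
Invert each term: 1/(s + 6) ↔ e^(-6t); -3/(s - 3) ↔ -3e^(3t); -1/(s + 7) ↔ -e^(-7t).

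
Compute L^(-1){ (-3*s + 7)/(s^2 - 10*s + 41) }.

Complete the square in the denominator: s^2 - 10*s + 41 = (s - 5)^2 + 4^2.
Split the numerator to match: -3*s + 7 = -3·(s - 5) - 2·4.
Invert each term: -3·(s - 5)/((s - 5)^2 + 16) ↔ -3e^(5t)cos(4t); -2·4/((s - 5)^2 + 16) ↔ -2e^(5t)sin(4t).

-2*exp(5*t)*sin(4*t) - 3*exp(5*t)*cos(4*t)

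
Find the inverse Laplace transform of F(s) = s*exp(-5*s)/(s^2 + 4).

The factor e^(-5s) signals a time shift by c = 5 (second shifting theorem).
L{cos(2t)} = s/(s^2 + 4), so L^-1{s/(s^2 + 4)} = cos(2*t).
Hence the inverse is u(t - 5) times that function evaluated at t - 5.

Heaviside(t - 5)*(cos(2*t - 10))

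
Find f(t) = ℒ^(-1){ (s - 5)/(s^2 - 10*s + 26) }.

Rewrite the denominator: s^2 - 10*s + 26 = (s - 5)^2 + 1.
The form in (s - 5) signals a first-shifting-theorem factor e^(5t).
Since L{cos(t)} = s/(s^2 + 1), the inverse is exp(5*t)*cos(t).

f(t) = exp(5*t)*cos(t)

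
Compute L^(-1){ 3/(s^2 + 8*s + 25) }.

exp(-4*t)*sin(3*t)

Rewrite the denominator: s^2 + 8*s + 25 = (s + 4)^2 + 9.
The form in (s + 4) signals a first-shifting-theorem factor e^(-4t).
Since L{sin(3t)} = 3/(s^2 + 9), the inverse is exp(-4*t)*sin(3*t).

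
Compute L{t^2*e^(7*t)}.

L{e^(7t)} = 1/(s - 7).
Then apply L{t^2·g(t)} = (-1)^2 d^2/ds^2[G(s)] with G(s) = 1/(s - 7):
differentiating 2 times and applying the sign gives 2/(s - 7)^3.

2/(s - 7)^3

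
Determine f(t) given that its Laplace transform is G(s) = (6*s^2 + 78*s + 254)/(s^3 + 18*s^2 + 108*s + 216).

Factor the denominator: s^3 + 18*s^2 + 108*s + 216 = (s + 6)^3.
Partial fraction decomposition gives [6/(s + 6)] + [6/(s + 6)^2] + [2/(s + 6)^3].
Invert each term: 6/(s + 6) ↔ 6e^(-6t); 6/(s + 6)^2 ↔ 6t·e^(-6t); 2/(s + 6)^3 ↔ (1)t^2·e^(-6t).

f(t) = t^2*exp(-6*t) + 6*t*exp(-6*t) + 6*exp(-6*t)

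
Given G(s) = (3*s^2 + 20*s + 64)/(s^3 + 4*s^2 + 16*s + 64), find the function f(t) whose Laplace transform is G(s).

Factor the denominator: s^3 + 4*s^2 + 16*s + 64 = (s + 4)*(s^2 + 16).
Partial fraction decomposition gives [1/(s + 4)] + [2*s/(s^2 + 16)] + [12/(s^2 + 16)].
Invert each term: 1/(s + 4) ↔ e^(-4t); 2·s/(s^2 + 16) ↔ 2cos(4t); 3·4/(s^2 + 16) ↔ 3sin(4t).

f(t) = 3*sin(4*t) + 2*cos(4*t) + exp(-4*t)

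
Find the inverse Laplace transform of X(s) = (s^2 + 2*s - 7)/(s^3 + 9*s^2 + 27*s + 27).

-2*t^2*exp(-3*t) - 4*t*exp(-3*t) + exp(-3*t)

Factor the denominator: s^3 + 9*s^2 + 27*s + 27 = (s + 3)^3.
Partial fraction decomposition gives [1/(s + 3)] + [-4/(s + 3)^2] + [-4/(s + 3)^3].
Invert each term: 1/(s + 3) ↔ e^(-3t); -4/(s + 3)^2 ↔ -4t·e^(-3t); -4/(s + 3)^3 ↔ (-2)t^2·e^(-3t).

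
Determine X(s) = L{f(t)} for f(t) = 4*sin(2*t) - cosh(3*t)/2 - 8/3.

By linearity of the Laplace transform, transform each term separately.
(-1/2)·[L{cosh(3t)} = s/(s^2 - 9)]; L{-8/3} = (-8/3)/s; (4)·[L{sin(2t)} = 2/(s^2 + 4)].

X(s) = -s/(2*(s^2 - 9)) + 8/(s^2 + 4) - 8/(3*s)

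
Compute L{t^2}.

2/s^3

L{t^2} = 2!/s^3 = 2/s^3.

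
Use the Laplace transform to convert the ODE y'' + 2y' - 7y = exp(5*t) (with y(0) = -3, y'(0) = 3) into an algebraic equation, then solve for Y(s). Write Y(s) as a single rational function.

Y(s) = (-3*s^2 + 12*s + 16)/(s^3 - 3*s^2 - 17*s + 35)

Take the Laplace transform of both sides.
Using L{y''} = s^2 Y - s·y(0) - y'(0) and L{y'} = sY - y(0), with y(0) = -3, y'(0) = 3, the left side becomes (s^2 + 2*s - 7)Y - (-3*s - 3).
The right side is L{exp(5*t)} = 1/(s - 5).
So (s^2 + 2*s - 7)Y = 1/(s - 5) + (-3*s - 3).
Solve for Y(s) and write it as one ratio of polynomials.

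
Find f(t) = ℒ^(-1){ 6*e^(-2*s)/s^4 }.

f(t) = Heaviside(t - 2)*((t - 2)^3)

The factor e^(-2s) signals a time shift by c = 2 (second shifting theorem).
L{t^3} = 3!/s^4 = 6/s^4, so L^-1{6/s^4} = t^3.
Hence the inverse is u(t - 2) times that function evaluated at t - 2.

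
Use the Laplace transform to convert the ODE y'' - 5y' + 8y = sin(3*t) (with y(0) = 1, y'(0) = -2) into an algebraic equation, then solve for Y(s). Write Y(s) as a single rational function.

Y(s) = (s^3 - 7*s^2 + 9*s - 60)/(s^4 - 5*s^3 + 17*s^2 - 45*s + 72)

Apply the Laplace transform to the equation.
With L{y''} = s^2 Y - s·y(0) - y'(0) and L{y'} = sY - y(0), with y(0) = 1, y'(0) = -2: the LHS transforms to (s^2 - 5*s + 8)Y - (s - 7).
The right side is L{sin(3*t)} = 3/(s^2 + 9).
So (s^2 - 5*s + 8)Y = 3/(s^2 + 9) + (s - 7).
Isolate Y and clear denominators.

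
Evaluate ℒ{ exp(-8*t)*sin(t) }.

1/((s + 8)^2 + 1)

L{sin(t)} = 1/(s^2 + 1).
By the first shifting theorem, multiplying by e^(-8t) replaces s with s + 8.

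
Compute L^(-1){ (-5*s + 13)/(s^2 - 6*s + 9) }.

-2*t*exp(3*t) - 5*exp(3*t)

Factor the denominator: s^2 - 6*s + 9 = (s - 3)^2.
Partial fraction decomposition gives [-5/(s - 3)] + [-2/(s - 3)^2].
Invert each term: -5/(s - 3) ↔ -5e^(3t); -2/(s - 3)^2 ↔ -2t·e^(3t).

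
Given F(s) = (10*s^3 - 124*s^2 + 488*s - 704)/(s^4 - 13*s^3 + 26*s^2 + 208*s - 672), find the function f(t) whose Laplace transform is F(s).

f(t) = 2*exp(7*t) + 4*exp(6*t) - 2*exp(4*t) + 6*exp(-4*t)

Factor the denominator: s^4 - 13*s^3 + 26*s^2 + 208*s - 672 = (s - 7)*(s - 6)*(s - 4)*(s + 4).
Partial fraction decomposition gives [4/(s - 6)] + [2/(s - 7)] + [-2/(s - 4)] + [6/(s + 4)].
Invert each term: 4/(s - 6) ↔ 4e^(6t); 2/(s - 7) ↔ 2e^(7t); -2/(s - 4) ↔ -2e^(4t); 6/(s + 4) ↔ 6e^(-4t).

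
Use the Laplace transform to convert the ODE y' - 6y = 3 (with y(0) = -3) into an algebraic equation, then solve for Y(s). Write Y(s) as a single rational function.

Take the Laplace transform of both sides.
Using L{y'} = sY - y(0) = sY - (-3), the left side becomes (s - 6)Y - (-3).
The right side is L{3} = 3/s.
So (s - 6)Y = 3/s + (-3).
Divide through and combine into a single rational function.

Y(s) = (-3*s + 3)/(s^2 - 6*s)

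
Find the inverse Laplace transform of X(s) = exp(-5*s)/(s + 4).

Heaviside(t - 5)*(exp(-4*t + 20))

The factor e^(-5s) signals a time shift by c = 5 (second shifting theorem).
L{e^(-4t)} = 1/(s + 4), so L^-1{1/(s + 4)} = exp(-4*t).
Hence the inverse is u(t - 5) times that function evaluated at t - 5.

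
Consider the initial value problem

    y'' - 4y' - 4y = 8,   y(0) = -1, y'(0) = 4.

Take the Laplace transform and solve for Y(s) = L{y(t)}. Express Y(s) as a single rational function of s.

Y(s) = (-s^2 + 8*s + 8)/(s^3 - 4*s^2 - 4*s)

Laplace-transform each side.
The derivative rules (L{y''} = s^2 Y - s·y(0) - y'(0) and L{y'} = sY - y(0), with y(0) = -1, y'(0) = 4) turn the left side into (s^2 - 4*s - 4)Y - (-s + 8).
The right side is L{8} = 8/s.
So (s^2 - 4*s - 4)Y = 8/s + (-s + 8).
Solve for Y(s) and write it as one ratio of polynomials.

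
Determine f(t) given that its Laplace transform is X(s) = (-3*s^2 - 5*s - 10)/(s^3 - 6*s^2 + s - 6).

Factor the denominator: s^3 - 6*s^2 + s - 6 = (s - 6)*(s^2 + 1).
Partial fraction decomposition gives [-4/(s - 6)] + [s/(s^2 + 1)] + [1/(s^2 + 1)].
Invert each term: -4/(s - 6) ↔ -4e^(6t); 1·s/(s^2 + 1) ↔ cos(t); 1·1/(s^2 + 1) ↔ sin(t).

f(t) = -4*exp(6*t) + sin(t) + cos(t)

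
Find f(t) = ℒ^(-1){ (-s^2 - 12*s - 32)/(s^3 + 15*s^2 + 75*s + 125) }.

f(t) = 3*t^2*exp(-5*t)/2 - 2*t*exp(-5*t) - exp(-5*t)

Factor the denominator: s^3 + 15*s^2 + 75*s + 125 = (s + 5)^3.
Partial fraction decomposition gives [-1/(s + 5)] + [-2/(s + 5)^2] + [3/(s + 5)^3].
Invert each term: -1/(s + 5) ↔ -e^(-5t); -2/(s + 5)^2 ↔ -2t·e^(-5t); 3/(s + 5)^3 ↔ (3/2)t^2·e^(-5t).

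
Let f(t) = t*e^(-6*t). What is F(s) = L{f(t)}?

F(s) = (s + 6)^(-2)

L{e^(-6t)} = 1/(s + 6).
Then apply L{t·g(t)} = -d/ds[G(s)] with G(s) = 1/(s + 6):
differentiating 1 time and applying the sign gives (s + 6)^(-2).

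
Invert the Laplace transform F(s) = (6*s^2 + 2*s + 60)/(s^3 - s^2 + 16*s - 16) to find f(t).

f(t) = 4*exp(t) + sin(4*t) + 2*cos(4*t)

Factor the denominator: s^3 - s^2 + 16*s - 16 = (s - 1)*(s^2 + 16).
Partial fraction decomposition gives [4/(s - 1)] + [2*s/(s^2 + 16)] + [4/(s^2 + 16)].
Invert each term: 4/(s - 1) ↔ 4e^(t); 2·s/(s^2 + 16) ↔ 2cos(4t); 1·4/(s^2 + 16) ↔ sin(4t).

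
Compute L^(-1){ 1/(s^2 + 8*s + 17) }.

Rewrite the denominator: s^2 + 8*s + 17 = (s + 4)^2 + 1.
The form in (s + 4) signals a first-shifting-theorem factor e^(-4t).
Since L{sin(t)} = 1/(s^2 + 1), the inverse is e^(-4*t)*sin(t).

exp(-4*t)*sin(t)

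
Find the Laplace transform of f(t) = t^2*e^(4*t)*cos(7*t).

L{cos(7t)} = s/(s^2 + 49).
Multiplying by e^(4t) shifts s → s - 4, so L{e^(4*t)*cos(7*t)} = (s - 4)/((s - 4)^2 + 49).
Then apply L{t^2·g(t)} = (-1)^2 d^2/ds^2[G(s)] with G(s) = (s - 4)/((s - 4)^2 + 49):
differentiating 2 times and applying the sign gives 2*(s - 4)*(s^2 - 8*s - 131)/(s^2 - 8*s + 65)^3.

2*(s - 4)*(s^2 - 8*s - 131)/(s^2 - 8*s + 65)^3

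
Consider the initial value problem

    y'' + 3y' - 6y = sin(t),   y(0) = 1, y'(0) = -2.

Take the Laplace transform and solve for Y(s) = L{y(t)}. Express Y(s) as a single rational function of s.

Take the Laplace transform of both sides.
With L{y''} = s^2 Y - s·y(0) - y'(0) and L{y'} = sY - y(0), with y(0) = 1, y'(0) = -2: the LHS transforms to (s^2 + 3*s - 6)Y - (s + 1).
The right side is L{sin(t)} = 1/(s^2 + 1).
So (s^2 + 3*s - 6)Y = 1/(s^2 + 1) + (s + 1).
Divide through and combine into a single rational function.

Y(s) = (s^3 + s^2 + s + 2)/(s^4 + 3*s^3 - 5*s^2 + 3*s - 6)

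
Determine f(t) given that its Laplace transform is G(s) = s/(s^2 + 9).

Since L{cos(3t)} = s/(s^2 + 9), the inverse is cos(3*t).

f(t) = cos(3*t)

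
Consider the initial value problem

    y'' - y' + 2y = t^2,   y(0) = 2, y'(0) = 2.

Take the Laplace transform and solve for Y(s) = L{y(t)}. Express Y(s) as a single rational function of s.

Y(s) = (2*s^4 + 2)/(s^5 - s^4 + 2*s^3)

Apply the Laplace transform to the equation.
The derivative rules (L{y''} = s^2 Y - s·y(0) - y'(0) and L{y'} = sY - y(0), with y(0) = 2, y'(0) = 2) turn the left side into (s^2 - s + 2)Y - (2*s).
The right side is L{t^2} = 2/s^3.
So (s^2 - s + 2)Y = 2/s^3 + (2*s).
Solve for Y(s) and write it as one ratio of polynomials.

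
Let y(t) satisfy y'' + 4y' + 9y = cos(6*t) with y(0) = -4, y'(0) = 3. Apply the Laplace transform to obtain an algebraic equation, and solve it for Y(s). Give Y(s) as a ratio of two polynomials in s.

Take the Laplace transform of both sides.
The derivative rules (L{y''} = s^2 Y - s·y(0) - y'(0) and L{y'} = sY - y(0), with y(0) = -4, y'(0) = 3) turn the left side into (s^2 + 4*s + 9)Y - (-4*s - 13).
The right side is L{cos(6*t)} = s/(s^2 + 36).
So (s^2 + 4*s + 9)Y = s/(s^2 + 36) + (-4*s - 13).
Divide through and combine into a single rational function.

Y(s) = (-4*s^3 - 13*s^2 - 143*s - 468)/(s^4 + 4*s^3 + 45*s^2 + 144*s + 324)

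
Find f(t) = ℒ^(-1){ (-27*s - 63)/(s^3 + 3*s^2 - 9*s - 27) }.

f(t) = -3*t*exp(-3*t) - 4*exp(3*t) + 4*exp(-3*t)

Factor the denominator: s^3 + 3*s^2 - 9*s - 27 = (s - 3)*(s + 3)^2.
Partial fraction decomposition gives [4/(s + 3)] + [-3/(s + 3)^2] + [-4/(s - 3)].
Invert each term: 4/(s + 3) ↔ 4e^(-3t); -3/(s + 3)^2 ↔ -3t·e^(-3t); -4/(s - 3) ↔ -4e^(3t).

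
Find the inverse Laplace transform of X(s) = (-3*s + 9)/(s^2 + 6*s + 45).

Complete the square in the denominator: s^2 + 6*s + 45 = (s + 3)^2 + 6^2.
Split the numerator to match: -3*s + 9 = -3·(s + 3) + 3·6.
Invert each term: -3·(s + 3)/((s + 3)^2 + 36) ↔ -3e^(-3t)cos(6t); 3·6/((s + 3)^2 + 36) ↔ 3e^(-3t)sin(6t).

3*exp(-3*t)*sin(6*t) - 3*exp(-3*t)*cos(6*t)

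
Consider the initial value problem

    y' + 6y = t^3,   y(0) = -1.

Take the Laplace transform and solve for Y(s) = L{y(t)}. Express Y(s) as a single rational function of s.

Take the Laplace transform of both sides.
With L{y'} = sY - y(0) = sY - (-1): the LHS transforms to (s + 6)Y - (-1).
The right side is L{t^3} = 6/s^4.
So (s + 6)Y = 6/s^4 + (-1).
Isolate Y and clear denominators.

Y(s) = (-s^4 + 6)/(s^5 + 6*s^4)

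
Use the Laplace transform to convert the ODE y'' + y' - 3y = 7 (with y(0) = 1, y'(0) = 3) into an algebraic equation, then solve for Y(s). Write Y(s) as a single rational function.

Transform both sides with L{·}.
Using L{y''} = s^2 Y - s·y(0) - y'(0) and L{y'} = sY - y(0), with y(0) = 1, y'(0) = 3, the left side becomes (s^2 + s - 3)Y - (s + 4).
The right side is L{7} = 7/s.
So (s^2 + s - 3)Y = 7/s + (s + 4).
Divide through and combine into a single rational function.

Y(s) = (s^2 + 4*s + 7)/(s^3 + s^2 - 3*s)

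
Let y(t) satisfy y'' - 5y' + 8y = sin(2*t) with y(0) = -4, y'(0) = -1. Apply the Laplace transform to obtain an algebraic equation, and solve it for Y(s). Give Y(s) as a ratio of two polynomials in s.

Laplace-transform each side.
Using L{y''} = s^2 Y - s·y(0) - y'(0) and L{y'} = sY - y(0), with y(0) = -4, y'(0) = -1, the left side becomes (s^2 - 5*s + 8)Y - (-4*s + 19).
The right side is L{sin(2*t)} = 2/(s^2 + 4).
So (s^2 - 5*s + 8)Y = 2/(s^2 + 4) + (-4*s + 19).
Divide through and combine into a single rational function.

Y(s) = (-4*s^3 + 19*s^2 - 16*s + 78)/(s^4 - 5*s^3 + 12*s^2 - 20*s + 32)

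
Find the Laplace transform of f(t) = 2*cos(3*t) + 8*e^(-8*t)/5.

2*s/(s^2 + 9) + 8/(5*(s + 8))

Apply the Laplace transform termwise.
(2)·[L{cos(3t)} = s/(s^2 + 9)]; (8/5)·[L{e^(-8t)} = 1/(s + 8)].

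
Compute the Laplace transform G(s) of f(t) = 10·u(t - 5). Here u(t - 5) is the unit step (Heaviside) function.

By the second shifting theorem, L{u(t - c)·g(t - c)} = e^(-cs)·H(s) with c = 5 and H(s) = L{g(t)}.
L{10} = 10/s.

G(s) = 10*exp(-5*s)/s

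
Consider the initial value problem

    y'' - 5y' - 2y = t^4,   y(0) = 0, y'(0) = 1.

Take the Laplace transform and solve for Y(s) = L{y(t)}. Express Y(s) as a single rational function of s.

Transform both sides with L{·}.
Using L{y''} = s^2 Y - s·y(0) - y'(0) and L{y'} = sY - y(0), with y(0) = 0, y'(0) = 1, the left side becomes (s^2 - 5*s - 2)Y - (1).
The right side is L{t^4} = 24/s^5.
So (s^2 - 5*s - 2)Y = 24/s^5 + (1).
Divide through and combine into a single rational function.

Y(s) = (s^5 + 24)/(s^7 - 5*s^6 - 2*s^5)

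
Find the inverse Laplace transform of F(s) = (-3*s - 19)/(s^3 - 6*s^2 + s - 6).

-exp(6*t) + 3*sin(t) + cos(t)

Factor the denominator: s^3 - 6*s^2 + s - 6 = (s - 6)*(s^2 + 1).
Partial fraction decomposition gives [-1/(s - 6)] + [s/(s^2 + 1)] + [3/(s^2 + 1)].
Invert each term: -1/(s - 6) ↔ -e^(6t); 1·s/(s^2 + 1) ↔ cos(t); 3·1/(s^2 + 1) ↔ 3sin(t).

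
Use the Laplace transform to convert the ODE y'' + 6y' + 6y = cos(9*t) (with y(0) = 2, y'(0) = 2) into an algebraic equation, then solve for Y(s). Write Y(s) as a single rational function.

Transform both sides with L{·}.
With L{y''} = s^2 Y - s·y(0) - y'(0) and L{y'} = sY - y(0), with y(0) = 2, y'(0) = 2: the LHS transforms to (s^2 + 6*s + 6)Y - (2*s + 14).
The right side is L{cos(9*t)} = s/(s^2 + 81).
So (s^2 + 6*s + 6)Y = s/(s^2 + 81) + (2*s + 14).
Divide through and combine into a single rational function.

Y(s) = (2*s^3 + 14*s^2 + 163*s + 1134)/(s^4 + 6*s^3 + 87*s^2 + 486*s + 486)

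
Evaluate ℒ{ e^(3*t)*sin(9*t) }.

9/((s - 3)^2 + 81)

L{sin(9t)} = 9/(s^2 + 81).
By the first shifting theorem, multiplying by e^(3t) replaces s with s - 3.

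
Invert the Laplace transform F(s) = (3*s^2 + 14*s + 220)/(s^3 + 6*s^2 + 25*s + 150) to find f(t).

Factor the denominator: s^3 + 6*s^2 + 25*s + 150 = (s + 6)*(s^2 + 25).
Partial fraction decomposition gives [4/(s + 6)] + [-s/(s^2 + 25)] + [20/(s^2 + 25)].
Invert each term: 4/(s + 6) ↔ 4e^(-6t); -1·s/(s^2 + 25) ↔ -cos(5t); 4·5/(s^2 + 25) ↔ 4sin(5t).

f(t) = 4*sin(5*t) - cos(5*t) + 4*exp(-6*t)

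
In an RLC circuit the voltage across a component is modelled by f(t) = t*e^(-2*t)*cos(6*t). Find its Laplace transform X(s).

L{cos(6t)} = s/(s^2 + 36).
Multiplying by e^(-2t) shifts s → s + 2, so L{e^(-2*t)*cos(6*t)} = (s + 2)/((s + 2)^2 + 36).
Then apply L{t·g(t)} = -d/ds[G(s)] with G(s) = (s + 2)/((s + 2)^2 + 36):
differentiating 1 time and applying the sign gives (s - 4)*(s + 8)/(s^2 + 4*s + 40)^2.

X(s) = (s - 4)*(s + 8)/(s^2 + 4*s + 40)^2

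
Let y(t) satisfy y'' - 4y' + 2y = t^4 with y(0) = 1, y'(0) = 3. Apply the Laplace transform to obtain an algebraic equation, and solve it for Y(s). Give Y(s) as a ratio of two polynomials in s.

Y(s) = (s^6 - s^5 + 24)/(s^7 - 4*s^6 + 2*s^5)

Take the Laplace transform of both sides.
With L{y''} = s^2 Y - s·y(0) - y'(0) and L{y'} = sY - y(0), with y(0) = 1, y'(0) = 3: the LHS transforms to (s^2 - 4*s + 2)Y - (s - 1).
The right side is L{t^4} = 24/s^5.
So (s^2 - 4*s + 2)Y = 24/s^5 + (s - 1).
Divide through and combine into a single rational function.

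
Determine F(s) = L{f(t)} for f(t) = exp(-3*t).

L{e^(-3t)} = 1/(s + 3).

F(s) = 1/(s + 3)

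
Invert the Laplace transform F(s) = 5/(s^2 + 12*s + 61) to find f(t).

f(t) = exp(-6*t)*sin(5*t)

Rewrite the denominator: s^2 + 12*s + 61 = (s + 6)^2 + 25.
The form in (s + 6) signals a first-shifting-theorem factor e^(-6t).
Since L{sin(5t)} = 5/(s^2 + 25), the inverse is e^(-6*t)*sin(5*t).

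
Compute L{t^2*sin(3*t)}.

18*(s^2 - 3)/(s^2 + 9)^3

L{sin(3t)} = 3/(s^2 + 9).
Then apply L{t^2·g(t)} = (-1)^2 d^2/ds^2[H(s)] with H(s) = 3/(s^2 + 9):
differentiating 2 times and applying the sign gives 18*(s^2 - 3)/(s^2 + 9)^3.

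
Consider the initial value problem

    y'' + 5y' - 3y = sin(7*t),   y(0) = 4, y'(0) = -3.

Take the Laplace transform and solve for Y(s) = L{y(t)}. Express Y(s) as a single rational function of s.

Y(s) = (4*s^3 + 17*s^2 + 196*s + 840)/(s^4 + 5*s^3 + 46*s^2 + 245*s - 147)

Transform both sides with L{·}.
With L{y''} = s^2 Y - s·y(0) - y'(0) and L{y'} = sY - y(0), with y(0) = 4, y'(0) = -3: the LHS transforms to (s^2 + 5*s - 3)Y - (4*s + 17).
The right side is L{sin(7*t)} = 7/(s^2 + 49).
So (s^2 + 5*s - 3)Y = 7/(s^2 + 49) + (4*s + 17).
Solve for Y(s) and write it as one ratio of polynomials.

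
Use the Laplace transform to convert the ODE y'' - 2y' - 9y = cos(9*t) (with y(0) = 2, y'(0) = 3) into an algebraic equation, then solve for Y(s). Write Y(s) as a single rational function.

Take the Laplace transform of both sides.
With L{y''} = s^2 Y - s·y(0) - y'(0) and L{y'} = sY - y(0), with y(0) = 2, y'(0) = 3: the LHS transforms to (s^2 - 2*s - 9)Y - (2*s - 1).
The right side is L{cos(9*t)} = s/(s^2 + 81).
So (s^2 - 2*s - 9)Y = s/(s^2 + 81) + (2*s - 1).
Isolate Y and clear denominators.

Y(s) = (2*s^3 - s^2 + 163*s - 81)/(s^4 - 2*s^3 + 72*s^2 - 162*s - 729)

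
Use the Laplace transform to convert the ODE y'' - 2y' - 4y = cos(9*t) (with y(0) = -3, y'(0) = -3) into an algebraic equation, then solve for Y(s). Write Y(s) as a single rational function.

Laplace-transform each side.
Using L{y''} = s^2 Y - s·y(0) - y'(0) and L{y'} = sY - y(0), with y(0) = -3, y'(0) = -3, the left side becomes (s^2 - 2*s - 4)Y - (-3*s + 3).
The right side is L{cos(9*t)} = s/(s^2 + 81).
So (s^2 - 2*s - 4)Y = s/(s^2 + 81) + (-3*s + 3).
Solve for Y(s) and write it as one ratio of polynomials.

Y(s) = (-3*s^3 + 3*s^2 - 242*s + 243)/(s^4 - 2*s^3 + 77*s^2 - 162*s - 324)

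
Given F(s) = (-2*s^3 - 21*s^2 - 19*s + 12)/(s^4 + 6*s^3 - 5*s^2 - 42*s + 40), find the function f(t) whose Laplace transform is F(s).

Factor the denominator: s^4 + 6*s^3 - 5*s^2 - 42*s + 40 = (s - 2)*(s - 1)*(s + 4)*(s + 5).
Partial fraction decomposition gives [4/(s + 5)] + [-4/(s + 4)] + [1/(s - 1)] + [-3/(s - 2)].
Invert each term: 4/(s + 5) ↔ 4e^(-5t); -4/(s + 4) ↔ -4e^(-4t); 1/(s - 1) ↔ e^(t); -3/(s - 2) ↔ -3e^(2t).

f(t) = -3*exp(2*t) + exp(t) - 4*exp(-4*t) + 4*exp(-5*t)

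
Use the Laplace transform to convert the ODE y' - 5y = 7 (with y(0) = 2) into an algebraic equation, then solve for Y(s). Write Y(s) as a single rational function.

Apply the Laplace transform to the equation.
With L{y'} = sY - y(0) = sY - 2: the LHS transforms to (s - 5)Y - (2).
The right side is L{7} = 7/s.
So (s - 5)Y = 7/s + (2).
Solve for Y(s) and write it as one ratio of polynomials.

Y(s) = (2*s + 7)/(s^2 - 5*s)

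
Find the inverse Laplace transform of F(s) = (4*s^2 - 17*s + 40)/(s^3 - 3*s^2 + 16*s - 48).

Factor the denominator: s^3 - 3*s^2 + 16*s - 48 = (s - 3)*(s^2 + 16).
Partial fraction decomposition gives [1/(s - 3)] + [3*s/(s^2 + 16)] + [-8/(s^2 + 16)].
Invert each term: 1/(s - 3) ↔ e^(3t); 3·s/(s^2 + 16) ↔ 3cos(4t); -2·4/(s^2 + 16) ↔ -2sin(4t).

exp(3*t) - 2*sin(4*t) + 3*cos(4*t)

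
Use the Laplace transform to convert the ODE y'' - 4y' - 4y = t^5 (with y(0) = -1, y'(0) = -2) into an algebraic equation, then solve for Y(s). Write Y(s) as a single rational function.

Take the Laplace transform of both sides.
Using L{y''} = s^2 Y - s·y(0) - y'(0) and L{y'} = sY - y(0), with y(0) = -1, y'(0) = -2, the left side becomes (s^2 - 4*s - 4)Y - (-s + 2).
The right side is L{t^5} = 120/s^6.
So (s^2 - 4*s - 4)Y = 120/s^6 + (-s + 2).
Divide through and combine into a single rational function.

Y(s) = (-s^7 + 2*s^6 + 120)/(s^8 - 4*s^7 - 4*s^6)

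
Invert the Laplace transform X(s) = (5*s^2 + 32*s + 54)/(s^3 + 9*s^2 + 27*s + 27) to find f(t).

f(t) = 3*t^2*exp(-3*t)/2 + 2*t*exp(-3*t) + 5*exp(-3*t)

Factor the denominator: s^3 + 9*s^2 + 27*s + 27 = (s + 3)^3.
Partial fraction decomposition gives [5/(s + 3)] + [2/(s + 3)^2] + [3/(s + 3)^3].
Invert each term: 5/(s + 3) ↔ 5e^(-3t); 2/(s + 3)^2 ↔ 2t·e^(-3t); 3/(s + 3)^3 ↔ (3/2)t^2·e^(-3t).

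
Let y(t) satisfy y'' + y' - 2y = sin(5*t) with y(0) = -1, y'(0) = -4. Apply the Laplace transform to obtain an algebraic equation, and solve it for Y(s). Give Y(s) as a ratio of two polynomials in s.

Take the Laplace transform of both sides.
With L{y''} = s^2 Y - s·y(0) - y'(0) and L{y'} = sY - y(0), with y(0) = -1, y'(0) = -4: the LHS transforms to (s^2 + s - 2)Y - (-s - 5).
The right side is L{sin(5*t)} = 5/(s^2 + 25).
So (s^2 + s - 2)Y = 5/(s^2 + 25) + (-s - 5).
Solve for Y(s) and write it as one ratio of polynomials.

Y(s) = (-s^3 - 5*s^2 - 25*s - 120)/(s^4 + s^3 + 23*s^2 + 25*s - 50)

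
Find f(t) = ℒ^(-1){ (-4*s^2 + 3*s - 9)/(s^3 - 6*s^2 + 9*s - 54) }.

f(t) = -3*exp(6*t) - sin(3*t) - cos(3*t)

Factor the denominator: s^3 - 6*s^2 + 9*s - 54 = (s - 6)*(s^2 + 9).
Partial fraction decomposition gives [-3/(s - 6)] + [-s/(s^2 + 9)] + [-3/(s^2 + 9)].
Invert each term: -3/(s - 6) ↔ -3e^(6t); -1·s/(s^2 + 9) ↔ -cos(3t); -1·3/(s^2 + 9) ↔ -sin(3t).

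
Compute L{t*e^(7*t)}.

L{e^(7t)} = 1/(s - 7).
Then apply L{t·g(t)} = -d/ds[G(s)] with G(s) = 1/(s - 7):
differentiating 1 time and applying the sign gives (s - 7)^(-2).

(s - 7)^(-2)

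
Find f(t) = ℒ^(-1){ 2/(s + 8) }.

f(t) = 2*exp(-8*t)

Since L{e^(-8t)} = 1/(s + 8), the inverse is exp(-8*t), scaled by 2.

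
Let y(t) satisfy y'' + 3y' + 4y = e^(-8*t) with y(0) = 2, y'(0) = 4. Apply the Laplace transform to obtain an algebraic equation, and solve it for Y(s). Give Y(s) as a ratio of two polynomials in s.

Laplace-transform each side.
Using L{y''} = s^2 Y - s·y(0) - y'(0) and L{y'} = sY - y(0), with y(0) = 2, y'(0) = 4, the left side becomes (s^2 + 3*s + 4)Y - (2*s + 10).
The right side is L{e^(-8*t)} = 1/(s + 8).
So (s^2 + 3*s + 4)Y = 1/(s + 8) + (2*s + 10).
Divide through and combine into a single rational function.

Y(s) = (2*s^2 + 26*s + 81)/(s^3 + 11*s^2 + 28*s + 32)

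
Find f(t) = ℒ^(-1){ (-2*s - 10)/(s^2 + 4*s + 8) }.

f(t) = -3*exp(-2*t)*sin(2*t) - 2*exp(-2*t)*cos(2*t)

Complete the square in the denominator: s^2 + 4*s + 8 = (s + 2)^2 + 2^2.
Split the numerator to match: -2*s - 10 = -2·(s + 2) - 3·2.
Invert each term: -2·(s + 2)/((s + 2)^2 + 4) ↔ -2e^(-2t)cos(2t); -3·2/((s + 2)^2 + 4) ↔ -3e^(-2t)sin(2t).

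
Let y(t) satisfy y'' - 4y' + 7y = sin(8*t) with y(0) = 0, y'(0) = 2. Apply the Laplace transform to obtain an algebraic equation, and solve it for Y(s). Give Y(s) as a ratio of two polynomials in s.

Apply the Laplace transform to the equation.
Using L{y''} = s^2 Y - s·y(0) - y'(0) and L{y'} = sY - y(0), with y(0) = 0, y'(0) = 2, the left side becomes (s^2 - 4*s + 7)Y - (2).
The right side is L{sin(8*t)} = 8/(s^2 + 64).
So (s^2 - 4*s + 7)Y = 8/(s^2 + 64) + (2).
Isolate Y and clear denominators.

Y(s) = (2*s^2 + 136)/(s^4 - 4*s^3 + 71*s^2 - 256*s + 448)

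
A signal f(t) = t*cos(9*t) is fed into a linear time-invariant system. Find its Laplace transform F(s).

L{cos(9t)} = s/(s^2 + 81).
Then apply L{t·g(t)} = -d/ds[G(s)] with G(s) = s/(s^2 + 81):
differentiating 1 time and applying the sign gives (s - 9)*(s + 9)/(s^2 + 81)^2.

F(s) = (s - 9)*(s + 9)/(s^2 + 81)^2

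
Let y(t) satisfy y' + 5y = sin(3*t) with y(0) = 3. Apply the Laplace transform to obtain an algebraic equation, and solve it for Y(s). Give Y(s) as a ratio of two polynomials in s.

Apply the Laplace transform to the equation.
Using L{y'} = sY - y(0) = sY - 3, the left side becomes (s + 5)Y - (3).
The right side is L{sin(3*t)} = 3/(s^2 + 9).
So (s + 5)Y = 3/(s^2 + 9) + (3).
Isolate Y and clear denominators.

Y(s) = (3*s^2 + 30)/(s^3 + 5*s^2 + 9*s + 45)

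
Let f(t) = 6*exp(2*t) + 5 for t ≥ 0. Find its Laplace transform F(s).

F(s) = 6/(s - 2) + 5/s

The transform is linear, so treat each term independently.
L{5} = 5/s; (6)·[L{e^(2t)} = 1/(s - 2)].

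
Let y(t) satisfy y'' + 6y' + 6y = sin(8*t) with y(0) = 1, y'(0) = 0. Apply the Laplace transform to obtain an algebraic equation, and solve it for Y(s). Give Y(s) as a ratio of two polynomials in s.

Y(s) = (s^3 + 6*s^2 + 64*s + 392)/(s^4 + 6*s^3 + 70*s^2 + 384*s + 384)

Laplace-transform each side.
With L{y''} = s^2 Y - s·y(0) - y'(0) and L{y'} = sY - y(0), with y(0) = 1, y'(0) = 0: the LHS transforms to (s^2 + 6*s + 6)Y - (s + 6).
The right side is L{sin(8*t)} = 8/(s^2 + 64).
So (s^2 + 6*s + 6)Y = 8/(s^2 + 64) + (s + 6).
Solve for Y(s) and write it as one ratio of polynomials.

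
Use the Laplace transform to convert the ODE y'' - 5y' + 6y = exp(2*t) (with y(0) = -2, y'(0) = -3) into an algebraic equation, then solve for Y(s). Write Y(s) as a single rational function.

Laplace-transform each side.
The derivative rules (L{y''} = s^2 Y - s·y(0) - y'(0) and L{y'} = sY - y(0), with y(0) = -2, y'(0) = -3) turn the left side into (s^2 - 5*s + 6)Y - (-2*s + 7).
The right side is L{exp(2*t)} = 1/(s - 2).
So (s^2 - 5*s + 6)Y = 1/(s - 2) + (-2*s + 7).
Divide through and combine into a single rational function.

Y(s) = (-2*s^2 + 11*s - 13)/(s^3 - 7*s^2 + 16*s - 12)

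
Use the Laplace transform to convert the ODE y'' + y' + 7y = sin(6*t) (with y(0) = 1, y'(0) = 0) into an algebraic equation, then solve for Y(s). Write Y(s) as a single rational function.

Y(s) = (s^3 + s^2 + 36*s + 42)/(s^4 + s^3 + 43*s^2 + 36*s + 252)

Laplace-transform each side.
With L{y''} = s^2 Y - s·y(0) - y'(0) and L{y'} = sY - y(0), with y(0) = 1, y'(0) = 0: the LHS transforms to (s^2 + s + 7)Y - (s + 1).
The right side is L{sin(6*t)} = 6/(s^2 + 36).
So (s^2 + s + 7)Y = 6/(s^2 + 36) + (s + 1).
Solve for Y(s) and write it as one ratio of polynomials.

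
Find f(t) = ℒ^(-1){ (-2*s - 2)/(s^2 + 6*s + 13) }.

f(t) = 2*exp(-3*t)*sin(2*t) - 2*exp(-3*t)*cos(2*t)

Complete the square in the denominator: s^2 + 6*s + 13 = (s + 3)^2 + 2^2.
Split the numerator to match: -2*s - 2 = -2·(s + 3) + 2·2.
Invert each term: -2·(s + 3)/((s + 3)^2 + 4) ↔ -2e^(-3t)cos(2t); 2·2/((s + 3)^2 + 4) ↔ 2e^(-3t)sin(2t).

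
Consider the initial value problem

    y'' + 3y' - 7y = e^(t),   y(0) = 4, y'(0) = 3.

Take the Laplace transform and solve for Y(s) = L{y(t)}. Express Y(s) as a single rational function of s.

Transform both sides with L{·}.
With L{y''} = s^2 Y - s·y(0) - y'(0) and L{y'} = sY - y(0), with y(0) = 4, y'(0) = 3: the LHS transforms to (s^2 + 3*s - 7)Y - (4*s + 15).
The right side is L{e^(t)} = 1/(s - 1).
So (s^2 + 3*s - 7)Y = 1/(s - 1) + (4*s + 15).
Isolate Y and clear denominators.

Y(s) = (4*s^2 + 11*s - 14)/(s^3 + 2*s^2 - 10*s + 7)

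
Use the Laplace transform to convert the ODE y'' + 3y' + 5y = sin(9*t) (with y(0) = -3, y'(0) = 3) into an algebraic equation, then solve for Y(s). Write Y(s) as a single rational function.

Y(s) = (-3*s^3 - 6*s^2 - 243*s - 477)/(s^4 + 3*s^3 + 86*s^2 + 243*s + 405)

Apply the Laplace transform to the equation.
Using L{y''} = s^2 Y - s·y(0) - y'(0) and L{y'} = sY - y(0), with y(0) = -3, y'(0) = 3, the left side becomes (s^2 + 3*s + 5)Y - (-3*s - 6).
The right side is L{sin(9*t)} = 9/(s^2 + 81).
So (s^2 + 3*s + 5)Y = 9/(s^2 + 81) + (-3*s - 6).
Isolate Y and clear denominators.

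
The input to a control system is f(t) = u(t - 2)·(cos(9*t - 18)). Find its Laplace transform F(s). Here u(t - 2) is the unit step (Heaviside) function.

By the second shifting theorem, L{u(t - c)·g(t - c)} = e^(-cs)·G(s) with c = 2 and G(s) = L{g(t)}.
L{cos(9t)} = s/(s^2 + 81).

F(s) = s*exp(-2*s)/(s^2 + 81)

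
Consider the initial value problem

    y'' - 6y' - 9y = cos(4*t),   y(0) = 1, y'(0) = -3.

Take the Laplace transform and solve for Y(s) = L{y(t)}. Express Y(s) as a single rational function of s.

Transform both sides with L{·}.
Using L{y''} = s^2 Y - s·y(0) - y'(0) and L{y'} = sY - y(0), with y(0) = 1, y'(0) = -3, the left side becomes (s^2 - 6*s - 9)Y - (s - 9).
The right side is L{cos(4*t)} = s/(s^2 + 16).
So (s^2 - 6*s - 9)Y = s/(s^2 + 16) + (s - 9).
Isolate Y and clear denominators.

Y(s) = (s^3 - 9*s^2 + 17*s - 144)/(s^4 - 6*s^3 + 7*s^2 - 96*s - 144)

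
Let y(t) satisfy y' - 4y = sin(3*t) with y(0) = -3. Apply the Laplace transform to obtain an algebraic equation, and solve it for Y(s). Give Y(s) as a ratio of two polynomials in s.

Y(s) = (-3*s^2 - 24)/(s^3 - 4*s^2 + 9*s - 36)

Transform both sides with L{·}.
Using L{y'} = sY - y(0) = sY - (-3), the left side becomes (s - 4)Y - (-3).
The right side is L{sin(3*t)} = 3/(s^2 + 9).
So (s - 4)Y = 3/(s^2 + 9) + (-3).
Isolate Y and clear denominators.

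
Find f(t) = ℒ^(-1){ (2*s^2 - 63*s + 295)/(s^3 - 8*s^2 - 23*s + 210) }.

f(t) = -4*exp(7*t) + exp(6*t) + 5*exp(-5*t)

Factor the denominator: s^3 - 8*s^2 - 23*s + 210 = (s - 7)*(s - 6)*(s + 5).
Partial fraction decomposition gives [-4/(s - 7)] + [1/(s - 6)] + [5/(s + 5)].
Invert each term: -4/(s - 7) ↔ -4e^(7t); 1/(s - 6) ↔ e^(6t); 5/(s + 5) ↔ 5e^(-5t).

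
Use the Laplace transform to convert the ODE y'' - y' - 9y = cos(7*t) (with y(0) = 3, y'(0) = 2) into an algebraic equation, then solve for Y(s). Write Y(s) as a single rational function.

Take the Laplace transform of both sides.
With L{y''} = s^2 Y - s·y(0) - y'(0) and L{y'} = sY - y(0), with y(0) = 3, y'(0) = 2: the LHS transforms to (s^2 - s - 9)Y - (3*s - 1).
The right side is L{cos(7*t)} = s/(s^2 + 49).
So (s^2 - s - 9)Y = s/(s^2 + 49) + (3*s - 1).
Divide through and combine into a single rational function.

Y(s) = (3*s^3 - s^2 + 148*s - 49)/(s^4 - s^3 + 40*s^2 - 49*s - 441)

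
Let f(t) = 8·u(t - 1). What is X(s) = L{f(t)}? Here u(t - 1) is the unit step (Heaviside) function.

X(s) = 8*exp(-s)/s

By the second shifting theorem, L{u(t - c)·g(t - c)} = e^(-cs)·G(s) with c = 1 and G(s) = L{g(t)}.
L{8} = 8/s.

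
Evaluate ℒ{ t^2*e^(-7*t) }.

2/(s + 7)^3

L{e^(-7t)} = 1/(s + 7).
Then apply L{t^2·g(t)} = (-1)^2 d^2/ds^2[G(s)] with G(s) = 1/(s + 7):
differentiating 2 times and applying the sign gives 2/(s + 7)^3.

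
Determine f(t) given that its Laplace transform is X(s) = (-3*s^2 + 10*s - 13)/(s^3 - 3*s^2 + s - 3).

Factor the denominator: s^3 - 3*s^2 + s - 3 = (s - 3)*(s^2 + 1).
Partial fraction decomposition gives [-1/(s - 3)] + [-2*s/(s^2 + 1)] + [4/(s^2 + 1)].
Invert each term: -1/(s - 3) ↔ -e^(3t); -2·s/(s^2 + 1) ↔ -2cos(t); 4·1/(s^2 + 1) ↔ 4sin(t).

f(t) = -exp(3*t) + 4*sin(t) - 2*cos(t)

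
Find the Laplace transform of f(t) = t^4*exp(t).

L{t^4} = 4!/s^5 = 24/s^5.
By the first shifting theorem, multiplying by e^(t) replaces s with s - 1.

24/(s - 1)^5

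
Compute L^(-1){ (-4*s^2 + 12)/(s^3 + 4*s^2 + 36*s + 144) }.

Factor the denominator: s^3 + 4*s^2 + 36*s + 144 = (s + 4)*(s^2 + 36).
Partial fraction decomposition gives [-1/(s + 4)] + [-3*s/(s^2 + 36)] + [12/(s^2 + 36)].
Invert each term: -1/(s + 4) ↔ -e^(-4t); -3·s/(s^2 + 36) ↔ -3cos(6t); 2·6/(s^2 + 36) ↔ 2sin(6t).

2*sin(6*t) - 3*cos(6*t) - exp(-4*t)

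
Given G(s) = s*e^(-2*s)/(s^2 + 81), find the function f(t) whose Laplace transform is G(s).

f(t) = Heaviside(t - 2)*(cos(9*t - 18))

The factor e^(-2s) signals a time shift by c = 2 (second shifting theorem).
L{cos(9t)} = s/(s^2 + 81), so L^-1{s/(s^2 + 81)} = cos(9*t).
Hence the inverse is u(t - 2) times that function evaluated at t - 2.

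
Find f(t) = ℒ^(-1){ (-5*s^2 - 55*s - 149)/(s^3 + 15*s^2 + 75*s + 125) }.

Factor the denominator: s^3 + 15*s^2 + 75*s + 125 = (s + 5)^3.
Partial fraction decomposition gives [-5/(s + 5)] + [-5/(s + 5)^2] + [(s + 5)^(-3)].
Invert each term: -5/(s + 5) ↔ -5e^(-5t); -5/(s + 5)^2 ↔ -5t·e^(-5t); 1/(s + 5)^3 ↔ (1/2)t^2·e^(-5t).

f(t) = t^2*exp(-5*t)/2 - 5*t*exp(-5*t) - 5*exp(-5*t)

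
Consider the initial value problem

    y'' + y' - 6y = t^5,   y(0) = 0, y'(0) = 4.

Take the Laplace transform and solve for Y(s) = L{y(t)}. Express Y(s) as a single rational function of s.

Y(s) = (4*s^6 + 120)/(s^8 + s^7 - 6*s^6)

Apply the Laplace transform to the equation.
With L{y''} = s^2 Y - s·y(0) - y'(0) and L{y'} = sY - y(0), with y(0) = 0, y'(0) = 4: the LHS transforms to (s^2 + s - 6)Y - (4).
The right side is L{t^5} = 120/s^6.
So (s^2 + s - 6)Y = 120/s^6 + (4).
Isolate Y and clear denominators.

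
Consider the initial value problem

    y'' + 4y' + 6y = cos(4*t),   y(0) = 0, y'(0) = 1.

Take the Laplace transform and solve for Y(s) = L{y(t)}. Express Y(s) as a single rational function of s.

Y(s) = (s^2 + s + 16)/(s^4 + 4*s^3 + 22*s^2 + 64*s + 96)

Take the Laplace transform of both sides.
With L{y''} = s^2 Y - s·y(0) - y'(0) and L{y'} = sY - y(0), with y(0) = 0, y'(0) = 1: the LHS transforms to (s^2 + 4*s + 6)Y - (1).
The right side is L{cos(4*t)} = s/(s^2 + 16).
So (s^2 + 4*s + 6)Y = s/(s^2 + 16) + (1).
Divide through and combine into a single rational function.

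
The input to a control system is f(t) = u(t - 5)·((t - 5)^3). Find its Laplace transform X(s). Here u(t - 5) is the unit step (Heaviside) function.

X(s) = 6*exp(-5*s)/s^4

By the second shifting theorem, L{u(t - c)·g(t - c)} = e^(-cs)·G(s) with c = 5 and G(s) = L{g(t)}.
L{t^3} = 3!/s^4 = 6/s^4.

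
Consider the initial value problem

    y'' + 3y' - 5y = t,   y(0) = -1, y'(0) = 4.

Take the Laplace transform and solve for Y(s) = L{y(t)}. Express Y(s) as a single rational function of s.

Y(s) = (-s^3 + s^2 + 1)/(s^4 + 3*s^3 - 5*s^2)

Take the Laplace transform of both sides.
With L{y''} = s^2 Y - s·y(0) - y'(0) and L{y'} = sY - y(0), with y(0) = -1, y'(0) = 4: the LHS transforms to (s^2 + 3*s - 5)Y - (-s + 1).
The right side is L{t} = s^(-2).
So (s^2 + 3*s - 5)Y = s^(-2) + (-s + 1).
Solve for Y(s) and write it as one ratio of polynomials.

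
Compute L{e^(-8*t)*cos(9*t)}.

(s + 8)/((s + 8)^2 + 81)

L{cos(9t)} = s/(s^2 + 81).
By the first shifting theorem, multiplying by e^(-8t) replaces s with s + 8.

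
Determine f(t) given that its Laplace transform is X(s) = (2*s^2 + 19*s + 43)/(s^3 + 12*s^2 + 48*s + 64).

f(t) = -t^2*exp(-4*t)/2 + 3*t*exp(-4*t) + 2*exp(-4*t)

Factor the denominator: s^3 + 12*s^2 + 48*s + 64 = (s + 4)^3.
Partial fraction decomposition gives [2/(s + 4)] + [3/(s + 4)^2] + [-1/(s + 4)^3].
Invert each term: 2/(s + 4) ↔ 2e^(-4t); 3/(s + 4)^2 ↔ 3t·e^(-4t); -1/(s + 4)^3 ↔ (-1/2)t^2·e^(-4t).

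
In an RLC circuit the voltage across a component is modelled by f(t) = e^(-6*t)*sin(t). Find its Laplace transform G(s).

G(s) = 1/((s + 6)^2 + 1)

L{sin(t)} = 1/(s^2 + 1).
By the first shifting theorem, multiplying by e^(-6t) replaces s with s + 6.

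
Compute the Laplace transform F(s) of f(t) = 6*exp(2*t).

F(s) = 6/(s - 2)

L{6} = 6/s.
By the first shifting theorem, multiplying by e^(2t) replaces s with s - 2.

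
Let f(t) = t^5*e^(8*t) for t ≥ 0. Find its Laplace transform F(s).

F(s) = 120/(s - 8)^6

L{t^5} = 5!/s^6 = 120/s^6.
By the first shifting theorem, multiplying by e^(8t) replaces s with s - 8.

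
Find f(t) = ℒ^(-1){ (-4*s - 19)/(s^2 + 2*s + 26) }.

Complete the square in the denominator: s^2 + 2*s + 26 = (s + 1)^2 + 5^2.
Split the numerator to match: -4*s - 19 = -4·(s + 1) - 3·5.
Invert each term: -4·(s + 1)/((s + 1)^2 + 25) ↔ -4e^(-t)cos(5t); -3·5/((s + 1)^2 + 25) ↔ -3e^(-t)sin(5t).

f(t) = -3*exp(-t)*sin(5*t) - 4*exp(-t)*cos(5*t)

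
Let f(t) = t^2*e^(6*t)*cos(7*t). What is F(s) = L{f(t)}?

L{cos(7t)} = s/(s^2 + 49).
Multiplying by e^(6t) shifts s → s - 6, so L{e^(6*t)*cos(7*t)} = (s - 6)/((s - 6)^2 + 49).
Then apply L{t^2·g(t)} = (-1)^2 d^2/ds^2[G(s)] with G(s) = (s - 6)/((s - 6)^2 + 49):
differentiating 2 times and applying the sign gives 2*(s - 6)*(s^2 - 12*s - 111)/(s^2 - 12*s + 85)^3.

F(s) = 2*(s - 6)*(s^2 - 12*s - 111)/(s^2 - 12*s + 85)^3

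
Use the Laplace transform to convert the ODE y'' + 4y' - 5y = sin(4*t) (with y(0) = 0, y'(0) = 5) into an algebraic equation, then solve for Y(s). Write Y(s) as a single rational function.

Y(s) = (5*s^2 + 84)/(s^4 + 4*s^3 + 11*s^2 + 64*s - 80)

Take the Laplace transform of both sides.
With L{y''} = s^2 Y - s·y(0) - y'(0) and L{y'} = sY - y(0), with y(0) = 0, y'(0) = 5: the LHS transforms to (s^2 + 4*s - 5)Y - (5).
The right side is L{sin(4*t)} = 4/(s^2 + 16).
So (s^2 + 4*s - 5)Y = 4/(s^2 + 16) + (5).
Solve for Y(s) and write it as one ratio of polynomials.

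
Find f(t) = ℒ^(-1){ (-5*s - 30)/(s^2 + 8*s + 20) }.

f(t) = -5*exp(-4*t)*sin(2*t) - 5*exp(-4*t)*cos(2*t)

Complete the square in the denominator: s^2 + 8*s + 20 = (s + 4)^2 + 2^2.
Split the numerator to match: -5*s - 30 = -5·(s + 4) - 5·2.
Invert each term: -5·(s + 4)/((s + 4)^2 + 4) ↔ -5e^(-4t)cos(2t); -5·2/((s + 4)^2 + 4) ↔ -5e^(-4t)sin(2t).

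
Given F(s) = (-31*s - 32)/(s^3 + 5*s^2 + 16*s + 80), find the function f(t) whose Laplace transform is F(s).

Factor the denominator: s^3 + 5*s^2 + 16*s + 80 = (s + 5)*(s^2 + 16).
Partial fraction decomposition gives [3/(s + 5)] + [-3*s/(s^2 + 16)] + [-16/(s^2 + 16)].
Invert each term: 3/(s + 5) ↔ 3e^(-5t); -3·s/(s^2 + 16) ↔ -3cos(4t); -4·4/(s^2 + 16) ↔ -4sin(4t).

f(t) = -4*sin(4*t) - 3*cos(4*t) + 3*exp(-5*t)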